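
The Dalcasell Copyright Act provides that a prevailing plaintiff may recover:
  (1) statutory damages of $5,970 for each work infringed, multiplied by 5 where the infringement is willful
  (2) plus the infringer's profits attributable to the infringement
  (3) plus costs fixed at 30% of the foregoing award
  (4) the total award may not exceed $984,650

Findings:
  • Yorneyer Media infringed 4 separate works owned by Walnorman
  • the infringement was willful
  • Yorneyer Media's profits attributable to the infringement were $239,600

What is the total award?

$466,700

Statutory damages: 4 × $5,970 = $23,880
Multiplied by 5: 5 × $23,880 = $119,400
Combined award: $119,400 + $239,600 = $359,000
Costs: 30% of $359,000 = $107,700
Award plus costs: $359,000 + $107,700 = $466,700
Cap at $984,650: $466,700 is within the cap, no reduction.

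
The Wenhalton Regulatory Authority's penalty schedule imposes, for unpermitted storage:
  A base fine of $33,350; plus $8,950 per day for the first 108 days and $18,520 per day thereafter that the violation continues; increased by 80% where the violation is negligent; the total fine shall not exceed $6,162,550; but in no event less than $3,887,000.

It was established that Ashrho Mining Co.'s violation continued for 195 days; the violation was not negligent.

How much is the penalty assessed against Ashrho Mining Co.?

First 108 days: 108 × $8,950 = $966,600
Remaining days: (195 − 108) × $18,520 = $1,611,240
Per-day component: $966,600 + $1,611,240 = $2,577,840
Base plus per-day: $33,350 + $2,577,840 = $2,611,190
The violation was not negligent: no 80% increase.
Cap at $6,162,550: $2,611,190 is within the cap, no reduction.
Minimum $3,887,000: $2,611,190 is below the minimum → $3,887,000

Civil penalty: $3,887,000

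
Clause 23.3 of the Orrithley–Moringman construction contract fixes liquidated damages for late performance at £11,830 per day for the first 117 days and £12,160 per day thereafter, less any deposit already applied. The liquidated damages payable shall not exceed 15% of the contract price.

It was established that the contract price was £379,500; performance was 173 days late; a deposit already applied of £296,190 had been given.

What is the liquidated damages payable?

£56,925

First 117 days: 117 × £11,830 = £1,384,110
Remaining days: (173 − 117) × £12,160 = £680,960
Accrued per-day damages: £1,384,110 + £680,960 = £2,065,070
Less deposit already applied: £2,065,070 − £296,190 = £1,768,880
Cap: 15% of £379,500 = £56,925
Cap at £56,925: £1,768,880 exceeds the cap → £56,925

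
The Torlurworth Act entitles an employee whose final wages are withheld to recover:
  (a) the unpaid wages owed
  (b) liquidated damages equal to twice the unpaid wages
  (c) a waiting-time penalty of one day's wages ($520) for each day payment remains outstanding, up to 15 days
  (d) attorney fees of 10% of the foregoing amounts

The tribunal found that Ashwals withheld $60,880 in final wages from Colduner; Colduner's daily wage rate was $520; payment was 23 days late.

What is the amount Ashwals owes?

$209,484

Doubled: 2 × $60,880 = $121,760
Penalty days: min(23, 15) = 15
Waiting-time penalty: 15 × $520 = $7,800
Subtotal: $60,880 + $121,760 + $7,800 = $190,440
Attorney fees: 10% of $190,440 = $19,044
Total award: $190,440 + $19,044 = $209,484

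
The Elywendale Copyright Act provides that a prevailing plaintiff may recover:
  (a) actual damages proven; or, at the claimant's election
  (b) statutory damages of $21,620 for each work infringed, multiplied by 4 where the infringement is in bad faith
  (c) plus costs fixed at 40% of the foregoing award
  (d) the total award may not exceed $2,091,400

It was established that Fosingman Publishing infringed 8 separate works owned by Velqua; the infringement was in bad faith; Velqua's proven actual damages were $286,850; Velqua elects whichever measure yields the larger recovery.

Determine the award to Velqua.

$968,576

Statutory damages: 8 × $21,620 = $172,960
Multiplied by 4: 4 × $172,960 = $691,840
Greater of actual damages ($286,850) or enhanced statutory damages ($691,840): $691,840
Costs: 40% of $691,840 = $276,736
Award plus costs: $691,840 + $276,736 = $968,576
Cap at $2,091,400: $968,576 is within the cap, no reduction.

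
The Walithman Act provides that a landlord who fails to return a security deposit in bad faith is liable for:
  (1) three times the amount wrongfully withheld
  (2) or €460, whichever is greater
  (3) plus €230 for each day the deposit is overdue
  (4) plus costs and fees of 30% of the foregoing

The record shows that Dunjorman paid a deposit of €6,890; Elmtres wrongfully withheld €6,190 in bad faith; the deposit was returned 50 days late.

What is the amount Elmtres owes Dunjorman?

€39,091

Trebled: 3 × €6,190 = €18,570
Minimum €460: €18,570 meets the minimum, no increase.
Late-return penalty: 50 × €230 = €11,500
Damages plus late penalty: €18,570 + €11,500 = €30,070
Costs and fees: 30% of €30,070 = €9,021
Total recovery: €30,070 + €9,021 = €39,091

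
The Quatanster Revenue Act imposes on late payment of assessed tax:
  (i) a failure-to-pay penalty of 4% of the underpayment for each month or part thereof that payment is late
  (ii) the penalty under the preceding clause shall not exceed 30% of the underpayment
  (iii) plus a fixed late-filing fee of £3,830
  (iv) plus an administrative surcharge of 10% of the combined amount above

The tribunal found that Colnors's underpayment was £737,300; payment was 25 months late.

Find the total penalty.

£247,522

Accrued rate: 4% × 25 = 100%, capped at 30% → 30%
Failure-to-pay penalty: 30% of £737,300 = £221,190
Penalty before surcharge: £221,190 + £3,830 = £225,020
Administrative surcharge: 10% of £225,020 = £22,502
Total penalty: £225,020 + £22,502 = £247,522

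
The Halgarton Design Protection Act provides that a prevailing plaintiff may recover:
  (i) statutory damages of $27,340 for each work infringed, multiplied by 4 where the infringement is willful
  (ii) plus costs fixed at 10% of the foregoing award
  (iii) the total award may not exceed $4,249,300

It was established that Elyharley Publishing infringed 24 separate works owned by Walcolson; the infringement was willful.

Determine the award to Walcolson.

$2,887,104

Statutory damages: 24 × $27,340 = $656,160
Multiplied by 4: 4 × $656,160 = $2,624,640
Costs: 10% of $2,624,640 = $262,464
Award plus costs: $2,624,640 + $262,464 = $2,887,104
Cap at $4,249,300: $2,887,104 is within the cap, no reduction.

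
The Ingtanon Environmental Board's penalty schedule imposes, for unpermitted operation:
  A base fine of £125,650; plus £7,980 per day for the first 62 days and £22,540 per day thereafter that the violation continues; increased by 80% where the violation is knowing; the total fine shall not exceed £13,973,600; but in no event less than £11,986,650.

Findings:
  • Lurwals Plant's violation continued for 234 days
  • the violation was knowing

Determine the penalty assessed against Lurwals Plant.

£11,986,650

First 62 days: 62 × £7,980 = £494,760
Remaining days: (234 − 62) × £22,540 = £3,876,880
Per-day component: £494,760 + £3,876,880 = £4,371,640
Base plus per-day: £125,650 + £4,371,640 = £4,497,290
Enhancement: 80% of £4,497,290 = £3,597,832
Enhanced fine: £4,497,290 + £3,597,832 = £8,095,122
Cap at £13,973,600: £8,095,122 is within the cap, no reduction.
Minimum £11,986,650: £8,095,122 is below the minimum → £11,986,650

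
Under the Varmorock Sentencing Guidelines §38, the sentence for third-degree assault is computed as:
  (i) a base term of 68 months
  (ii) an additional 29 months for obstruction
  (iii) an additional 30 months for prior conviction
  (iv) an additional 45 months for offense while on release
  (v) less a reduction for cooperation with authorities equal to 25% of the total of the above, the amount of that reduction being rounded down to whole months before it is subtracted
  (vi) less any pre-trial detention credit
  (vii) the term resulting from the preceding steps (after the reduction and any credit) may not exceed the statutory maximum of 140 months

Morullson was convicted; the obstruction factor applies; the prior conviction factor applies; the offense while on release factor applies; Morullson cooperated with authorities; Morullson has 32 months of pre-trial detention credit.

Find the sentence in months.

Obstruction enhancement: +29 months
Prior conviction enhancement: +30 months
Offense while on release enhancement: +45 months
Adjusted term: 68 months + 29 months + 30 months + 45 months = 172 months
Cooperation with authorities reduction: 25% of 172 months = 43 months (rounded down)
After reduction: 172 − 43 = 129 months
Less pre-trial detention credit: 129 months − 32 months = 97 months
Cap at 140 months: 97 months is within the cap, no reduction.

97 months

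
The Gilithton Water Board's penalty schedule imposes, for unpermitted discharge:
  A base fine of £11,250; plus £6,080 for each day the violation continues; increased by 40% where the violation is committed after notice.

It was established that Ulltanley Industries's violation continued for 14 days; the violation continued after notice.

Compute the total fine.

£134,918

Per-day component: 14 × £6,080 = £85,120
Base plus per-day: £11,250 + £85,120 = £96,370
Enhancement: 40% of £96,370 = £38,548
Enhanced fine: £96,370 + £38,548 = £134,918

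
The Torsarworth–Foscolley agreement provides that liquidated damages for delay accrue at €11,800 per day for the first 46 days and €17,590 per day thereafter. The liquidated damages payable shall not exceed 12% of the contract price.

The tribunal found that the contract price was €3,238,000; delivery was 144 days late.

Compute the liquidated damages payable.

First 46 days: 46 × €11,800 = €542,800
Remaining days: (144 − 46) × €17,590 = €1,723,820
Accrued per-day damages: €542,800 + €1,723,820 = €2,266,620
Cap: 12% of €3,238,000 = €388,560
Cap at €388,560: €2,266,620 exceeds the cap → €388,560

Liquidated damages: €388,560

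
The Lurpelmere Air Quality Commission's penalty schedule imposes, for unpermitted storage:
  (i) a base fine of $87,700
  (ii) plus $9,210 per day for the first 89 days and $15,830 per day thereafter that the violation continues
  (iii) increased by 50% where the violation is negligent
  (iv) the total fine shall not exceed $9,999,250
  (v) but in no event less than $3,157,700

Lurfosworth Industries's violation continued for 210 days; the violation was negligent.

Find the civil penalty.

First 89 days: 89 × $9,210 = $819,690
Remaining days: (210 − 89) × $15,830 = $1,915,430
Per-day component: $819,690 + $1,915,430 = $2,735,120
Base plus per-day: $87,700 + $2,735,120 = $2,822,820
Enhancement: 50% of $2,822,820 = $1,411,410
Enhanced fine: $2,822,820 + $1,411,410 = $4,234,230
Cap at $9,999,250: $4,234,230 is within the cap, no reduction.
Minimum $3,157,700: $4,234,230 meets the minimum, no increase.

$4,234,230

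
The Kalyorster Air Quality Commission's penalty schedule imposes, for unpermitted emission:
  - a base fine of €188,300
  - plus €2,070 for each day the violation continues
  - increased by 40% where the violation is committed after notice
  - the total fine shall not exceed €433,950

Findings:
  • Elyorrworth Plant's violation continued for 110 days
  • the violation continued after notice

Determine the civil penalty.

€433,950

Per-day component: 110 × €2,070 = €227,700
Base plus per-day: €188,300 + €227,700 = €416,000
Enhancement: 40% of €416,000 = €166,400
Enhanced fine: €416,000 + €166,400 = €582,400
Cap at €433,950: €582,400 exceeds the cap → €433,950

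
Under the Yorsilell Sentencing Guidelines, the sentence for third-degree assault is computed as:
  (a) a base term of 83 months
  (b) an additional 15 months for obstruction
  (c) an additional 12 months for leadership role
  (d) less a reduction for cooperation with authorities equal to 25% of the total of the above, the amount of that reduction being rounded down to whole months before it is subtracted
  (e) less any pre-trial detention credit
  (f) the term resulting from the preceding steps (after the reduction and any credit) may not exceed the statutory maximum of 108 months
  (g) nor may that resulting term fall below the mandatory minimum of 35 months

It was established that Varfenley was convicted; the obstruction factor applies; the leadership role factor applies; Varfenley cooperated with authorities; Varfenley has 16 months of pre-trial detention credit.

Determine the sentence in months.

67 months

Obstruction enhancement: +15 months
Leadership role enhancement: +12 months
Adjusted term: 83 months + 15 months + 12 months = 110 months
Cooperation with authorities reduction: 25% of 110 months = 27 months (rounded down)
After reduction: 110 − 27 = 83 months
Less pre-trial detention credit: 83 months − 16 months = 67 months
Cap at 108 months: 67 months is within the cap, no reduction.
Minimum 35 months: 67 months meets the minimum, no increase.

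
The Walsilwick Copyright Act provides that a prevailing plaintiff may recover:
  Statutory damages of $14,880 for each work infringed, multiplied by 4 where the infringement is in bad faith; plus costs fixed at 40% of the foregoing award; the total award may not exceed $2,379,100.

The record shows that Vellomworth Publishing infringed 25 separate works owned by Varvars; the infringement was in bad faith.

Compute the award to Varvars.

Statutory damages: 25 × $14,880 = $372,000
Multiplied by 4: 4 × $372,000 = $1,488,000
Costs: 40% of $1,488,000 = $595,200
Award plus costs: $1,488,000 + $595,200 = $2,083,200
Cap at $2,379,100: $2,083,200 is within the cap, no reduction.

$2,083,200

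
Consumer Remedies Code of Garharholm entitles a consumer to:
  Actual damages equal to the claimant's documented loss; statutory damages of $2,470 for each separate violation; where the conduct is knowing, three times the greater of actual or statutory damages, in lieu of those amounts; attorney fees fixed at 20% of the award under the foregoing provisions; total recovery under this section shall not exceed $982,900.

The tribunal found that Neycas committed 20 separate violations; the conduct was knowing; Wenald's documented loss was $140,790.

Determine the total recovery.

Total recovery: $506,844

Statutory damages: 20 × $2,470 = $49,400
Greater of actual damages ($140,790) or statutory damages ($49,400): $140,790
Trebled: 3 × $140,790 = $422,370
Attorney fees: 20% of $422,370 = $84,474
Total before cap: $422,370 + $84,474 = $506,844
Cap at $982,900: $506,844 is within the cap, no reduction.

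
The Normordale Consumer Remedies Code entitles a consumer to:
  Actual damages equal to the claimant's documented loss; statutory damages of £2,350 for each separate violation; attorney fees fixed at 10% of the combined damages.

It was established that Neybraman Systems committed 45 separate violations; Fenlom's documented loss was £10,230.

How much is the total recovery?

Statutory damages: 45 × £2,350 = £105,750
Combined damages: £10,230 + £105,750 = £115,980
Attorney fees: 10% of £115,980 = £11,598
Total recovery: £115,980 + £11,598 = £127,578

£127,578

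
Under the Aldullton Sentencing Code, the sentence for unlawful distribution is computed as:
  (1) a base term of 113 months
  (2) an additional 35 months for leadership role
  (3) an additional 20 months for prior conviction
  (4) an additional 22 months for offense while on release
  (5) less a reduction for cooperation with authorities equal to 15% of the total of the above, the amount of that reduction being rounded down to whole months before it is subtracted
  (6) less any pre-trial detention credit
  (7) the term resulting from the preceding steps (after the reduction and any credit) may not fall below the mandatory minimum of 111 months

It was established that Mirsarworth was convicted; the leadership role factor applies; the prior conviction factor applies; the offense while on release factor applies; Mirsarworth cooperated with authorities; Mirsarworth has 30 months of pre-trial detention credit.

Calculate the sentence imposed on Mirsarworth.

Leadership role enhancement: +35 months
Prior conviction enhancement: +20 months
Offense while on release enhancement: +22 months
Adjusted term: 113 months + 35 months + 20 months + 22 months = 190 months
Cooperation with authorities reduction: 15% of 190 months = 28 months (rounded down)
After reduction: 190 − 28 = 162 months
Less pre-trial detention credit: 162 months − 30 months = 132 months
Minimum 111 months: 132 months meets the minimum, no increase.

132 months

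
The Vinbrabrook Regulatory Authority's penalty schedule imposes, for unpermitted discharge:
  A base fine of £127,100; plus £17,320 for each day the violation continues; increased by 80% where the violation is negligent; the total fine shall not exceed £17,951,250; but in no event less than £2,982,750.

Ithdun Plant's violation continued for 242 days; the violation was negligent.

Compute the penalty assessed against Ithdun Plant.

£7,773,372

Per-day component: 242 × £17,320 = £4,191,440
Base plus per-day: £127,100 + £4,191,440 = £4,318,540
Enhancement: 80% of £4,318,540 = £3,454,832
Enhanced fine: £4,318,540 + £3,454,832 = £7,773,372
Cap at £17,951,250: £7,773,372 is within the cap, no reduction.
Minimum £2,982,750: £7,773,372 meets the minimum, no increase.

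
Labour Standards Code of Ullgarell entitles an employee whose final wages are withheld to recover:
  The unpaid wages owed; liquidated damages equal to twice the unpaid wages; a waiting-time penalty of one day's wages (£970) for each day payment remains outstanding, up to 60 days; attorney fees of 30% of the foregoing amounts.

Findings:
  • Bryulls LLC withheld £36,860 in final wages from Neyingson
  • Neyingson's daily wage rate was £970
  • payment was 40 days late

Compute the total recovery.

Doubled: 2 × £36,860 = £73,720
Penalty days: min(40, 60) = 40
Waiting-time penalty: 40 × £970 = £38,800
Subtotal: £36,860 + £73,720 + £38,800 = £149,380
Attorney fees: 30% of £149,380 = £44,814
Total award: £149,380 + £44,814 = £194,194

£194,194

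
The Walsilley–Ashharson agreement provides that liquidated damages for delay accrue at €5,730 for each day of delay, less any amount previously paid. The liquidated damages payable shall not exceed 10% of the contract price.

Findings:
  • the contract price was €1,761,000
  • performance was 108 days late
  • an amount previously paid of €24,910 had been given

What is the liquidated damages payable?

Per-day damages: 108 × €5,730 = €618,840
Less amount previously paid: €618,840 − €24,910 = €593,930
Cap: 10% of €1,761,000 = €176,100
Cap at €176,100: €593,930 exceeds the cap → €176,100

€176,100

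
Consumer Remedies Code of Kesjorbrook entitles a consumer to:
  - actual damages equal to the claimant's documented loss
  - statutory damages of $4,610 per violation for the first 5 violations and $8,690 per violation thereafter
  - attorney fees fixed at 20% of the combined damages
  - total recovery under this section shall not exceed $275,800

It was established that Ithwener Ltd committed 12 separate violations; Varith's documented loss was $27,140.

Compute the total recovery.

$133,224

First 5 violations: 5 × $4,610 = $23,050
Remaining violations: (12 − 5) × $8,690 = $60,830
Statutory damages: $23,050 + $60,830 = $83,880
Combined damages: $27,140 + $83,880 = $111,020
Attorney fees: 20% of $111,020 = $22,204
Total before cap: $111,020 + $22,204 = $133,224
Cap at $275,800: $133,224 is within the cap, no reduction.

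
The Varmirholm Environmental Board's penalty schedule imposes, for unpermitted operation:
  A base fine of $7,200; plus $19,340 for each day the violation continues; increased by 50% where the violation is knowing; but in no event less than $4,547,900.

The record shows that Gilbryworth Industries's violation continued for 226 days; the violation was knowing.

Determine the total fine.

$6,567,060

Per-day component: 226 × $19,340 = $4,370,840
Base plus per-day: $7,200 + $4,370,840 = $4,378,040
Enhancement: 50% of $4,378,040 = $2,189,020
Enhanced fine: $4,378,040 + $2,189,020 = $6,567,060
Minimum $4,547,900: $6,567,060 meets the minimum, no increase.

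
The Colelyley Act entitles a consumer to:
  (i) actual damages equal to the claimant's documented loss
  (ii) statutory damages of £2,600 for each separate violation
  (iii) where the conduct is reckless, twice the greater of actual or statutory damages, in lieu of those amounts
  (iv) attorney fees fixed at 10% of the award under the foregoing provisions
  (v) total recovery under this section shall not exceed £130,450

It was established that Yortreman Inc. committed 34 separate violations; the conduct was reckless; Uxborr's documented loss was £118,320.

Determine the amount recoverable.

£130,450

Statutory damages: 34 × £2,600 = £88,400
Greater of actual damages (£118,320) or statutory damages (£88,400): £118,320
Doubled: 2 × £118,320 = £236,640
Attorney fees: 10% of £236,640 = £23,664
Total before cap: £236,640 + £23,664 = £260,304
Cap at £130,450: £260,304 exceeds the cap → £130,450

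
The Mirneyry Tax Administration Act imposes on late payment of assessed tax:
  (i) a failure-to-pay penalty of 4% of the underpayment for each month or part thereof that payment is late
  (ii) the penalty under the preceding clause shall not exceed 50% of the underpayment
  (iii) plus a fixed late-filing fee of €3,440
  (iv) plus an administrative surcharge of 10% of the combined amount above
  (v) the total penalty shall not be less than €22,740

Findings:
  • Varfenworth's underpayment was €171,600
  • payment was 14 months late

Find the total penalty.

€98,164

Accrued rate: 4% × 14 = 56%, capped at 50% → 50%
Failure-to-pay penalty: 50% of €171,600 = €85,800
Penalty before surcharge: €85,800 + €3,440 = €89,240
Administrative surcharge: 10% of €89,240 = €8,924
Total penalty: €89,240 + €8,924 = €98,164
Minimum €22,740: €98,164 meets the minimum, no increase.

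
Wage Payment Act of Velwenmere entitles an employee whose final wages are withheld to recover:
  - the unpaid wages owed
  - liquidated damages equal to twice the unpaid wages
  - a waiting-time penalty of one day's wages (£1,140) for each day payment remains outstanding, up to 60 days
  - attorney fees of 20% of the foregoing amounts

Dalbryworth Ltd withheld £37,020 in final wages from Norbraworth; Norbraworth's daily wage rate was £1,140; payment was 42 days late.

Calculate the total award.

Doubled: 2 × £37,020 = £74,040
Penalty days: min(42, 60) = 42
Waiting-time penalty: 42 × £1,140 = £47,880
Subtotal: £37,020 + £74,040 + £47,880 = £158,940
Attorney fees: 20% of £158,940 = £31,788
Total award: £158,940 + £31,788 = £190,728

Total award: £190,728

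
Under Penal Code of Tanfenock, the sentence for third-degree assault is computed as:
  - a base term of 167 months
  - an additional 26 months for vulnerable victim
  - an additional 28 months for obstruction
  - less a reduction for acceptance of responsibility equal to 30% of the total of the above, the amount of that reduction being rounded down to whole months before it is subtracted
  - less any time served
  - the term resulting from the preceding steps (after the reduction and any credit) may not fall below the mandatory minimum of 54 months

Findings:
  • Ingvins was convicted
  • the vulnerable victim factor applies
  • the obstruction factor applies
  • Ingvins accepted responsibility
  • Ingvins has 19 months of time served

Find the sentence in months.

Vulnerable victim enhancement: +26 months
Obstruction enhancement: +28 months
Adjusted term: 167 months + 26 months + 28 months = 221 months
Acceptance of responsibility reduction: 30% of 221 months = 66 months (rounded down)
After reduction: 221 − 66 = 155 months
Less time served: 155 months − 19 months = 136 months
Minimum 54 months: 136 months meets the minimum, no increase.

136 months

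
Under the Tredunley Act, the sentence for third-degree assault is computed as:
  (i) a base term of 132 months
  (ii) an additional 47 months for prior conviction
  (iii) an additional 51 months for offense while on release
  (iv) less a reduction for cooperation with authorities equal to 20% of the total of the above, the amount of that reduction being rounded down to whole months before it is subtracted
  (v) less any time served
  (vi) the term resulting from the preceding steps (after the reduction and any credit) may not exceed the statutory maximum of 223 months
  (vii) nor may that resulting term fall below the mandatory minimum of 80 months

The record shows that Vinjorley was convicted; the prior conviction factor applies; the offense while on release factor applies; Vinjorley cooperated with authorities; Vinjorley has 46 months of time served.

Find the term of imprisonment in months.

138 months

Prior conviction enhancement: +47 months
Offense while on release enhancement: +51 months
Adjusted term: 132 months + 47 months + 51 months = 230 months
Cooperation with authorities reduction: 20% of 230 months = 46 months (rounded down)
After reduction: 230 − 46 = 184 months
Less time served: 184 months − 46 months = 138 months
Cap at 223 months: 138 months is within the cap, no reduction.
Minimum 80 months: 138 months meets the minimum, no increase.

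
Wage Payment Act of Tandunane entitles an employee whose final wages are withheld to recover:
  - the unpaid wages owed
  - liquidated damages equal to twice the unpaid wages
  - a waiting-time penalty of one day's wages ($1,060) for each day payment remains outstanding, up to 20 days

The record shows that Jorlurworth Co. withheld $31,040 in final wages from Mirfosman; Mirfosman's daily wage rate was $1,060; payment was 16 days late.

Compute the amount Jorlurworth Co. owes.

Total award: $110,080

Doubled: 2 × $31,040 = $62,080
Penalty days: min(16, 20) = 16
Waiting-time penalty: 16 × $1,060 = $16,960
Total award: $31,040 + $62,080 + $16,960 = $110,080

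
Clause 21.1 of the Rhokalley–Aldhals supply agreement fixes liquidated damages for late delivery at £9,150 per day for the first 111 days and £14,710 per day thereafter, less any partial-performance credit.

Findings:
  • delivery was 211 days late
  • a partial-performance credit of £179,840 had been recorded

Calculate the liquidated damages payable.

Liquidated damages: £2,306,810

First 111 days: 111 × £9,150 = £1,015,650
Remaining days: (211 − 111) × £14,710 = £1,471,000
Accrued per-day damages: £1,015,650 + £1,471,000 = £2,486,650
Less partial-performance credit: £2,486,650 − £179,840 = £2,306,810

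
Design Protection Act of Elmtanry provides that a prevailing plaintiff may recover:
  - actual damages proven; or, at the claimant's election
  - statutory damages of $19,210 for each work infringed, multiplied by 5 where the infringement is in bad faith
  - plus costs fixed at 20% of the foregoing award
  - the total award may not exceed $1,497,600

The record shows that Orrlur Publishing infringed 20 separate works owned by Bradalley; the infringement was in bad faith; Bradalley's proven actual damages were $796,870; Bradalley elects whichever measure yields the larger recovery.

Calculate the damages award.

Statutory damages: 20 × $19,210 = $384,200
Multiplied by 5: 5 × $384,200 = $1,921,000
Greater of actual damages ($796,870) or enhanced statutory damages ($1,921,000): $1,921,000
Costs: 20% of $1,921,000 = $384,200
Award plus costs: $1,921,000 + $384,200 = $2,305,200
Cap at $1,497,600: $2,305,200 exceeds the cap → $1,497,600

$1,497,600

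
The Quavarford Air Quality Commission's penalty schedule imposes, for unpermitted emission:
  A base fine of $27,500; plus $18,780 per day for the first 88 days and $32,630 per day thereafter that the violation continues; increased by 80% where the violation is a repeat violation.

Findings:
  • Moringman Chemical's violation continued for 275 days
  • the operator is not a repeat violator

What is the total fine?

First 88 days: 88 × $18,780 = $1,652,640
Remaining days: (275 − 88) × $32,630 = $6,101,810
Per-day component: $1,652,640 + $6,101,810 = $7,754,450
Base plus per-day: $27,500 + $7,754,450 = $7,781,950
The operator is not a repeat violator: no 80% increase.

$7,781,950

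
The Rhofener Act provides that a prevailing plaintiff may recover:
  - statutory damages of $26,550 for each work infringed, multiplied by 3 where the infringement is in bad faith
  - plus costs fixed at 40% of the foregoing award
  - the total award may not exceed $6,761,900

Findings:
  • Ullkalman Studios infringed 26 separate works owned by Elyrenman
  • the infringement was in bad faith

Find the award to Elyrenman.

$2,899,260

Statutory damages: 26 × $26,550 = $690,300
Trebled: 3 × $690,300 = $2,070,900
Costs: 40% of $2,070,900 = $828,360
Award plus costs: $2,070,900 + $828,360 = $2,899,260
Cap at $6,761,900: $2,899,260 is within the cap, no reduction.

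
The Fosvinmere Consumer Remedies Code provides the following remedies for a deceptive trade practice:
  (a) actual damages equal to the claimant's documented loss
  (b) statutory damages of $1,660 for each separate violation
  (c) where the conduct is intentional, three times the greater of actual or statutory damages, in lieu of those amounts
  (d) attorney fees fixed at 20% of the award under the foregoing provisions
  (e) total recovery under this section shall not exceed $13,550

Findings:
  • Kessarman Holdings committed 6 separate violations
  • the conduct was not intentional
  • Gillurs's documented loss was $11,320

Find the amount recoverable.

$13,550

Statutory damages: 6 × $1,660 = $9,960
Conduct not intentional: the in-lieu enhancement does not apply.
Actual plus statutory damages: $11,320 + $9,960 = $21,280
Attorney fees: 20% of $21,280 = $4,256
Total before cap: $21,280 + $4,256 = $25,536
Cap at $13,550: $25,536 exceeds the cap → $13,550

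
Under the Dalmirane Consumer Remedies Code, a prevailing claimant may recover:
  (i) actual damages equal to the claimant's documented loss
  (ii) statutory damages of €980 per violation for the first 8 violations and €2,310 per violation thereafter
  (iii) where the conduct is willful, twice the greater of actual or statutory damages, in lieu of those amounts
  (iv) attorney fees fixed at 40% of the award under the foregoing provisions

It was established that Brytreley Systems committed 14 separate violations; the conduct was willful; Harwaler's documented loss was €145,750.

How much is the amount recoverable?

First 8 violations: 8 × €980 = €7,840
Remaining violations: (14 − 8) × €2,310 = €13,860
Statutory damages: €7,840 + €13,860 = €21,700
Greater of actual damages (€145,750) or statutory damages (€21,700): €145,750
Doubled: 2 × €145,750 = €291,500
Attorney fees: 40% of €291,500 = €116,600
Total recovery: €291,500 + €116,600 = €408,100

€408,100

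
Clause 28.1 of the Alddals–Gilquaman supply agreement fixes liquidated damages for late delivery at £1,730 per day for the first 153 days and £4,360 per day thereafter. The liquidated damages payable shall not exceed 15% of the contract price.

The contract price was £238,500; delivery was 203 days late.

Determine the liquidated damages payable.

Liquidated damages: £35,775

First 153 days: 153 × £1,730 = £264,690
Remaining days: (203 − 153) × £4,360 = £218,000
Accrued per-day damages: £264,690 + £218,000 = £482,690
Cap: 15% of £238,500 = £35,775
Cap at £35,775: £482,690 exceeds the cap → £35,775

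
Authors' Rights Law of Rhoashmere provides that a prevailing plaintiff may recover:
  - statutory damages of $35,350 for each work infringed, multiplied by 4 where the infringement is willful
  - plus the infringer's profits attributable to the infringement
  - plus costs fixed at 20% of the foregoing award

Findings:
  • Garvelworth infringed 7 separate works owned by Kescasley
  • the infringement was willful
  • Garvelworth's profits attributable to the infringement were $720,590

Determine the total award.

Statutory damages: 7 × $35,350 = $247,450
Multiplied by 4: 4 × $247,450 = $989,800
Combined award: $989,800 + $720,590 = $1,710,390
Costs: 20% of $1,710,390 = $342,078
Award plus costs: $1,710,390 + $342,078 = $2,052,468

$2,052,468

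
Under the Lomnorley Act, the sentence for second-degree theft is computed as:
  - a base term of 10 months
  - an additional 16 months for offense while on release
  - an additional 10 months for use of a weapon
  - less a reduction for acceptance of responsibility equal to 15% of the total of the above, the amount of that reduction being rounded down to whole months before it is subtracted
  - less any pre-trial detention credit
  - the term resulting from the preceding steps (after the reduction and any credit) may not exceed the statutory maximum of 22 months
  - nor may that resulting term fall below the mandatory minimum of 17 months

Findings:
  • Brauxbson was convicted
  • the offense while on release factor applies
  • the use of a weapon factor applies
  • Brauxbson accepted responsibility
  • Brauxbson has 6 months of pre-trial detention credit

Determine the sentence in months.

Sentence: 22 months

Offense while on release enhancement: +16 months
Use of a weapon enhancement: +10 months
Adjusted term: 10 months + 16 months + 10 months = 36 months
Acceptance of responsibility reduction: 15% of 36 months = 5 months (rounded down)
After reduction: 36 − 5 = 31 months
Less pre-trial detention credit: 31 months − 6 months = 25 months
Cap at 22 months: 25 months exceeds the cap → 22 months
Minimum 17 months: 22 months meets the minimum, no increase.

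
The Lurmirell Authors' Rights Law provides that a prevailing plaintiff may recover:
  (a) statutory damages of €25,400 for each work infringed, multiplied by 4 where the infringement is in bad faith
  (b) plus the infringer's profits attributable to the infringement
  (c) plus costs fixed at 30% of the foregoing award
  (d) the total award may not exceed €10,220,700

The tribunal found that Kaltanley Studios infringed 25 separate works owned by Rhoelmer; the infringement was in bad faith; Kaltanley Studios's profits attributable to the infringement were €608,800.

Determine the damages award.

€4,093,440

Statutory damages: 25 × €25,400 = €635,000
Multiplied by 4: 4 × €635,000 = €2,540,000
Combined award: €2,540,000 + €608,800 = €3,148,800
Costs: 30% of €3,148,800 = €944,640
Award plus costs: €3,148,800 + €944,640 = €4,093,440
Cap at €10,220,700: €4,093,440 is within the cap, no reduction.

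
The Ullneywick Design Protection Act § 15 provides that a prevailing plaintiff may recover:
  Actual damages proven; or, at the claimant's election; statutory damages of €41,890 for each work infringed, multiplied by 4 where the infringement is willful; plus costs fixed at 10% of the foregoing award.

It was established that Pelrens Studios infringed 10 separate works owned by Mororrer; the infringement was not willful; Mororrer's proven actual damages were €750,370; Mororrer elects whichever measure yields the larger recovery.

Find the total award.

Statutory damages: 10 × €41,890 = €418,900
Infringement not willful: no ×4 enhancement.
Greater of actual damages (€750,370) or statutory damages (€418,900): €750,370
Costs: 10% of €750,370 = €75,037
Award plus costs: €750,370 + €75,037 = €825,407

€825,407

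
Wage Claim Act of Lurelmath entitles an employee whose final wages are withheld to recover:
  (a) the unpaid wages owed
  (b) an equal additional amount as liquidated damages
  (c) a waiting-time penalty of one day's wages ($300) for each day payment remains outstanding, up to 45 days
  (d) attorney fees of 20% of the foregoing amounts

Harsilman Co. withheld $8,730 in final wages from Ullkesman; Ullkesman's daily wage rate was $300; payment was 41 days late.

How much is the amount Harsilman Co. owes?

Liquidated damages (equal amount): $8,730
Penalty days: min(41, 45) = 41
Waiting-time penalty: 41 × $300 = $12,300
Subtotal: $8,730 + $8,730 + $12,300 = $29,760
Attorney fees: 20% of $29,760 = $5,952
Total award: $29,760 + $5,952 = $35,712

Total award: $35,712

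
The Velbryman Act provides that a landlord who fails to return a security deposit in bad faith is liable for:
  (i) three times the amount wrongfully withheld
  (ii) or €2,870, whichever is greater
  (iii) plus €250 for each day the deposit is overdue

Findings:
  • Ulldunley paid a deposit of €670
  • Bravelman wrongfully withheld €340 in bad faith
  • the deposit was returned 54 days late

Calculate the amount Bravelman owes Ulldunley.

€16,370

Trebled: 3 × €340 = €1,020
Minimum €2,870: €1,020 is below the minimum → €2,870
Late-return penalty: 54 × €250 = €13,500
Damages plus late penalty: €2,870 + €13,500 = €16,370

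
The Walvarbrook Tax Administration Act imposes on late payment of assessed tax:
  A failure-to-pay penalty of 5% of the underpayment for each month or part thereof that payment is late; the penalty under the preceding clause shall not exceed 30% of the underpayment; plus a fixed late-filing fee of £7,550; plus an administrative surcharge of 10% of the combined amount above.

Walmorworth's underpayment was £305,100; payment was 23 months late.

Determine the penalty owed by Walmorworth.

£108,988

Accrued rate: 5% × 23 = 115%, capped at 30% → 30%
Failure-to-pay penalty: 30% of £305,100 = £91,530
Penalty before surcharge: £91,530 + £7,550 = £99,080
Administrative surcharge: 10% of £99,080 = £9,908
Total penalty: £99,080 + £9,908 = £108,988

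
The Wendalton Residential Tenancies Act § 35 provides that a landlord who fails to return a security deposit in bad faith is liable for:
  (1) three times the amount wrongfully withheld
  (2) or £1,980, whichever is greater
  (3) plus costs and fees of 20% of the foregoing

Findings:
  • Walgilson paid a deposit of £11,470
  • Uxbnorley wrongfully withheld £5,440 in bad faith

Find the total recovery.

Recovery: £19,584

Trebled: 3 × £5,440 = £16,320
Minimum £1,980: £16,320 meets the minimum, no increase.
Costs and fees: 20% of £16,320 = £3,264
Total recovery: £16,320 + £3,264 = £19,584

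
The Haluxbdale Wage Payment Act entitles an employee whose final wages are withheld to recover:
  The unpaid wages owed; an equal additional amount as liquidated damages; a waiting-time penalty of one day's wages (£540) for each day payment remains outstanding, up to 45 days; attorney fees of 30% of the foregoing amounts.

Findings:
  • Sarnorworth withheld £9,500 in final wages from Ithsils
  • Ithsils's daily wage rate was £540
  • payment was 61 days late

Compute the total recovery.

Liquidated damages (equal amount): £9,500
Penalty days: min(61, 45) = 45
Waiting-time penalty: 45 × £540 = £24,300
Subtotal: £9,500 + £9,500 + £24,300 = £43,300
Attorney fees: 30% of £43,300 = £12,990
Total award: £43,300 + £12,990 = £56,290

£56,290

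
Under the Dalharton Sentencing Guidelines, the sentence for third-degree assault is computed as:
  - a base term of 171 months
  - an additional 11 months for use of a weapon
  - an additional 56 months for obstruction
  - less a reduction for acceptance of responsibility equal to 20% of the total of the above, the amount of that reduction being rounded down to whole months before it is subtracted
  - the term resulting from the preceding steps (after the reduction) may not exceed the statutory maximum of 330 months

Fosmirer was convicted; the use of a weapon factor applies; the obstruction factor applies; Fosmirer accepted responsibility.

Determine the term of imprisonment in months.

191 months

Use of a weapon enhancement: +11 months
Obstruction enhancement: +56 months
Adjusted term: 171 months + 11 months + 56 months = 238 months
Acceptance of responsibility reduction: 20% of 238 months = 47 months (rounded down)
After reduction: 238 − 47 = 191 months
Cap at 330 months: 191 months is within the cap, no reduction.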